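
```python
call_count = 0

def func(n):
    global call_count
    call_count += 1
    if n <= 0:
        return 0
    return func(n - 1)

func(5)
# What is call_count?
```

Linear recursion stepping by 1: 6 calls from n=5 down to ≤0.

Answer: 6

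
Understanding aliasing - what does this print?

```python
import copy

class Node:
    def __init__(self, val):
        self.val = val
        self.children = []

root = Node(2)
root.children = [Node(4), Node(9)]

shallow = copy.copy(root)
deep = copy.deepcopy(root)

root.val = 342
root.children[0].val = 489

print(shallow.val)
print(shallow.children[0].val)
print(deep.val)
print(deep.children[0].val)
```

Key concept: deep copy with custom objects.
Step by step:
`root = Node(2)` → root = Node(val=2, children=[])
`root.children = [Node(4), Node(9)]` → root = Node(val=2, children=[Node(val=4, children=[]), Node(val=9, children=[])])
`shallow = copy.copy(root)` → shallow = Node(val=2, children=[Node(val=4, children=[]), Node(val=9, children=[])])
`deep = copy.deepcopy(root)` → deep = Node(val=2, children=[Node(val=4, children=[]), Node(val=9, children=[])])
`root.val = 342` → root = Node(val=342, children=[Node(val=4, children=[]), Node(val=9, children=[])])
`root.children[0].val = 489` → root = Node(val=342, children=[Node(val=489, children=[]), Node(val=9, children=[])]); shallow = Node(val=2, children=[Node(val=489, children=[]), Node(val=9, children=[])])
`print(shallow.val)` → prints 2
`print(shallow.children[0].val)` → prints 489
`print(deep.val)` → prints 2
`print(deep.children[0].val)` → prints 4

Answer:
2
489
2
4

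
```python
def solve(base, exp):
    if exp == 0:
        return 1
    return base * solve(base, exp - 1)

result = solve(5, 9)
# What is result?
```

solve(5, 9) = 5 * 5 * 5 * 5 * 5 * 5 * 5 * 5 * 5 = 1953125

Answer: 1953125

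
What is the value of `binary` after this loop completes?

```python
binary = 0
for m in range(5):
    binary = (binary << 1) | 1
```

Build 5 consecutive 1-bits: 0b11111
`binary` takes the values: 0 → 1 → 3 → 7 → 15 → 31

Answer: 31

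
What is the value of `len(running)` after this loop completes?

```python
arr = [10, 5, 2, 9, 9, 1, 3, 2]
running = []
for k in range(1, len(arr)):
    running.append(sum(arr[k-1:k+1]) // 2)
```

Number of 2-element averages
`running` takes the values: [] → [7] → [7, 3] → [7, 3, 5] → [7, 3, 5, 9] → [7, 3, 5, 9, 5] → [7, 3, 5, 9, 5, 2] → [7, 3, 5, 9, 5, 2, 2]
So `len(running)` = 7

Answer: 7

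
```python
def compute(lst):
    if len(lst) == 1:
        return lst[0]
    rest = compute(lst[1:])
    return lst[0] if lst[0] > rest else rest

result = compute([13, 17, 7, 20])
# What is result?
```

Recursive max over [13, 17, 7, 20] = 20

Answer: 20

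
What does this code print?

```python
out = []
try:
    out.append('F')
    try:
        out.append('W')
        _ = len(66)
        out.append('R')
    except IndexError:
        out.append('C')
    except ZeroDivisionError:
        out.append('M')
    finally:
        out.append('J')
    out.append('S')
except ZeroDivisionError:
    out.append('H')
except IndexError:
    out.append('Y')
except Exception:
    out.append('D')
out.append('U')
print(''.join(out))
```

Execution trace: 'F' (try body) → 'W' (inner try body) → 'J' (inner finally) → 'D' (except Exception) → 'U' (after the try/except). Output: FWJDU

Answer: FWJDU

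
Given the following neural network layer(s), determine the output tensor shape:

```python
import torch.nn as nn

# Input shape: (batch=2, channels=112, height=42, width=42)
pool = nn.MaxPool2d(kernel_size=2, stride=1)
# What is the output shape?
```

Input: (2, 112, 42, 42) -> Output: (2, 112, 41, 41)

Answer: (2, 112, 41, 41)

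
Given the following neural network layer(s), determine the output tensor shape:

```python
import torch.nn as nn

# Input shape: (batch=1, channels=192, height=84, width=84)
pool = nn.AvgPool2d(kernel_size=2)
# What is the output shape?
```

Input: (1, 192, 84, 84) -> Output: (1, 192, 42, 42)

Answer: (1, 192, 42, 42)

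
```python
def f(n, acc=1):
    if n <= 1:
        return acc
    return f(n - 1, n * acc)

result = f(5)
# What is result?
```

Accumulator trace (n, acc): (5, 1) -> (4, 5) -> (3, 20) -> (2, 60) -> (1, 120) -> return 120

Answer: 120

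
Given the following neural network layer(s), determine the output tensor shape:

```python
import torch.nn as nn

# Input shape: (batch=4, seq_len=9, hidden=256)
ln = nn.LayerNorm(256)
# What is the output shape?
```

Input: (4, 9, 256) -> Output: (4, 9, 256)

Answer: (4, 9, 256)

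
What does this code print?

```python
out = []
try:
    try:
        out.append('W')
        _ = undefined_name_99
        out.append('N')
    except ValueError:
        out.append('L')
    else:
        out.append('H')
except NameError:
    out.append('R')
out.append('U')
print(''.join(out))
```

Execution trace: 'W' (inner try body) → 'R' (outer except NameError) → 'U' (after the try/except). Output: WRU

Answer: WRU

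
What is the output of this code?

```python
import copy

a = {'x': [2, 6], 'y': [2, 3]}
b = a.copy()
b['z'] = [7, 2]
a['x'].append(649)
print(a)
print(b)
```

Key concept: shallow copy of dict with mutable values.
Step by step:
`a = {'x': [2, 6], 'y': [2, 3]}` → a = {'x': [2, 6], 'y': [2, 3]}
`b = a.copy()` → b = {'x': [2, 6], 'y': [2, 3]}
`b['z'] = [7, 2]` → b = {'x': [2, 6], 'y': [2, 3], 'z': [7, 2]}
`a['x'].append(649)` → a = {'x': [2, 6, 649], 'y': [2, 3]}; b = {'x': [2, 6, 649], 'y': [2, 3], 'z': [7, 2]}
`print(a)` → prints {'x': [2, 6, 649], 'y': [2, 3]}
`print(b)` → prints {'x': [2, 6, 649], 'y': [2, 3], 'z': [7, 2]}

Answer:
{'x': [2, 6, 649], 'y': [2, 3]}
{'x': [2, 6, 649], 'y': [2, 3], 'z': [7, 2]}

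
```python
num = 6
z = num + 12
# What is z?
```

Trace:
`num = 6` → num = 6
`z = num + 12` → z = 18
So z = 18

Answer: 18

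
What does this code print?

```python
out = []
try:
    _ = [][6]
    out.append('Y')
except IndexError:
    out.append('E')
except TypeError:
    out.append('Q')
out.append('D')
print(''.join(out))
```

Execution trace: 'E' (except IndexError) → 'D' (after the try/except). Output: ED

Answer: ED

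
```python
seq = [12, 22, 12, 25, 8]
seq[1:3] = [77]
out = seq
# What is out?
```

Trace:
`seq = [12, 22, 12, 25, 8]` → seq = [12, 22, 12, 25, 8]
`seq[1:3] = [77]` → seq = [12, 77, 25, 8]
`out = seq` → out = [12, 77, 25, 8]
So out = [12, 77, 25, 8]

Answer: [12, 77, 25, 8]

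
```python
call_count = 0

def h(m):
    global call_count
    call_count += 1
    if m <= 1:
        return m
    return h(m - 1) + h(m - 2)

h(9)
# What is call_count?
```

Calls(m) = 1 + Calls(m-1) + Calls(m-2); Calls(0)=Calls(1)=1. For m=9 this gives 109.

Answer: 109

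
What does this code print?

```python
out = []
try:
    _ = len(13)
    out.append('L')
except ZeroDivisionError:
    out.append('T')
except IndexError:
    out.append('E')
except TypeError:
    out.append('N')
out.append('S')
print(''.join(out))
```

Execution trace: 'N' (except TypeError) → 'S' (after the try/except). Output: NS

Answer: NS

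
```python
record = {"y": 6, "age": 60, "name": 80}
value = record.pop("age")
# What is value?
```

Trace:
`record = {"y": 6, "age": 60, "name": 80}` → record = {'y': 6, 'age': 60, 'name': 80}
`value = record.pop("age")` → record = {'y': 6, 'name': 80}; value = 60
So value = 60

Answer: 60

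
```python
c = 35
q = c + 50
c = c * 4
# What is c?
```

Trace:
`c = 35` → c = 35
`q = c + 50` → q = 85
`c = c * 4` → c = 140
So c = 140

Answer: 140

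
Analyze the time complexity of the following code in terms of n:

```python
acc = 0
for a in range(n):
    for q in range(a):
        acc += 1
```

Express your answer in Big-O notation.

Each loop level contributes: n × n. Multiplying the contributions gives O(n^2).

Answer: O(n^2)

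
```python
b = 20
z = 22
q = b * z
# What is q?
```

Trace:
`b = 20` → b = 20
`z = 22` → z = 22
`q = b * z` → q = 440
So q = 440

Answer: 440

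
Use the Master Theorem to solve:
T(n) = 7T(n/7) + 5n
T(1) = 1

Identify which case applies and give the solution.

a=7, b=7, f(n)=5n. log_7(7) = 1. Since c=1 = 1, Case 2 applies: T(n) = Θ(n^log_b(a) · log n) = O(n log n).

Answer: O(n log n) - Case 2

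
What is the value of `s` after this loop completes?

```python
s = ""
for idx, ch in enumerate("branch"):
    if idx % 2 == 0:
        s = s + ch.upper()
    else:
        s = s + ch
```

Uppercase even positions in 'branch'
`s` takes the values: "" → "B" → "Br" → "BrA" → "BrAn" → "BrAnC" → "BrAnCh"

Answer: "BrAnCh"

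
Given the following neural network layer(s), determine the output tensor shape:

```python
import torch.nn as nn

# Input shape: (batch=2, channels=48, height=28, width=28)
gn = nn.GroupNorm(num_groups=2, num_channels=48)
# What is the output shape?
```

Input: (2, 48, 28, 28) -> Output: (2, 48, 28, 28)

Answer: (2, 48, 28, 28)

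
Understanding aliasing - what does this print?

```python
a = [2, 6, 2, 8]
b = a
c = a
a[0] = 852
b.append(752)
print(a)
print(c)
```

Key concept: multiple aliases.
Step by step:
`a = [2, 6, 2, 8]` → a = [2, 6, 2, 8]
`b = a` → b = [2, 6, 2, 8] (same object as a)
`c = a` → c = [2, 6, 2, 8] (same object as a, b)
`a[0] = 852` → a = [852, 6, 2, 8] (same object as b, c); b = [852, 6, 2, 8] (same object as a, c); c = [852, 6, 2, 8] (same object as a, b)
`b.append(752)` → a = [852, 6, 2, 8, 752] (same object as b, c); b = [852, 6, 2, 8, 752] (same object as a, c); c = [852, 6, 2, 8, 752] (same object as a, b)
`print(a)` → prints [852, 6, 2, 8, 752]
`print(c)` → prints [852, 6, 2, 8, 752]

Answer:
[852, 6, 2, 8, 752]
[852, 6, 2, 8, 752]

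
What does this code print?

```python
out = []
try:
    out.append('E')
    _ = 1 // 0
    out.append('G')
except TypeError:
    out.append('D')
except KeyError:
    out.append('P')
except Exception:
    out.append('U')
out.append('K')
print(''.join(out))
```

Execution trace: 'E' (try body) → 'U' (except Exception) → 'K' (after the try/except). Output: EUK

Answer: EUK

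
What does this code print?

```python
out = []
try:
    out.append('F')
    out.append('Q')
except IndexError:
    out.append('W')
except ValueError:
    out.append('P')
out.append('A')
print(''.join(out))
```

Execution trace: 'F' (try body) → 'Q' (try body, no exception) → 'A' (after the try/except). Output: FQA

Answer: FQA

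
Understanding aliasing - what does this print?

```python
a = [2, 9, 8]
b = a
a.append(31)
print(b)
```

Key concept: basic list aliasing.
Step by step:
`a = [2, 9, 8]` → a = [2, 9, 8]
`b = a` → b = [2, 9, 8] (same object as a)
`a.append(31)` → a = [2, 9, 8, 31] (same object as b); b = [2, 9, 8, 31] (same object as a)
`print(b)` → prints [2, 9, 8, 31]

Answer: [2, 9, 8, 31]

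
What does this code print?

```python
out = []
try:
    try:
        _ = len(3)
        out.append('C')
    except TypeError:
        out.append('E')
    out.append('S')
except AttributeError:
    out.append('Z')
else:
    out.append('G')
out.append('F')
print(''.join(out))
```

Execution trace: 'E' (inner except TypeError) → 'S' (try body, no exception) → 'G' (else) → 'F' (after the try/except). Output: ESGF

Answer: ESGF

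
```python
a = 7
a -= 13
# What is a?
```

Trace:
`a = 7` → a = 7
`a -= 13` → a = -6
So a = -6

Answer: -6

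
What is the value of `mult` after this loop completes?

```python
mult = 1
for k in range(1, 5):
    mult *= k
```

4! = 24
`mult` takes the values: 1 → 2 → 6 → 24

Answer: 24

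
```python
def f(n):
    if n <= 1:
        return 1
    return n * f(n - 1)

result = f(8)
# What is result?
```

f(8) = 8 * 7 * 6 * 5 * 4 * 3 * 2 * 1 = 40320

Answer: 40320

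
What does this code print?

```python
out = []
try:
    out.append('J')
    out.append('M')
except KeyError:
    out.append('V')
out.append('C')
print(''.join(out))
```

Execution trace: 'J' (try body) → 'M' (try body, no exception) → 'C' (after the try/except). Output: JMC

Answer: JMC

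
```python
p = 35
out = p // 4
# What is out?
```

Trace:
`p = 35` → p = 35
`out = p // 4` → out = 8
So out = 8

Answer: 8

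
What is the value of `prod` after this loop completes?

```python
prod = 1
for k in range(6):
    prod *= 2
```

2^6 = 64
`prod` takes the values: 1 → 2 → 4 → 8 → 16 → 32 → 64

Answer: 64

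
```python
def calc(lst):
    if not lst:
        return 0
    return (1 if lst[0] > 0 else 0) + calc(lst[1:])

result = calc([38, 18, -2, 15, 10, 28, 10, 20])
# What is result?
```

Count of positive elements in [38, 18, -2, 15, 10, 28, 10, 20] = 7

Answer: 7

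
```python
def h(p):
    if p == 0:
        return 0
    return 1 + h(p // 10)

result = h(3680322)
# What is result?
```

Count of digits of 3680322: 7

Answer: 7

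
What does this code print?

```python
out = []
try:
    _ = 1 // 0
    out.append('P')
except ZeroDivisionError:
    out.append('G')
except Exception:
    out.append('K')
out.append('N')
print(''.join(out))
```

Execution trace: 'G' (except ZeroDivisionError) → 'N' (after the try/except). Output: GN

Answer: GN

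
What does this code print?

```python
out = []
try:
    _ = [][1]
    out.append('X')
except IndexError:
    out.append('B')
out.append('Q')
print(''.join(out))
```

Execution trace: 'B' (except IndexError) → 'Q' (after the try/except). Output: BQ

Answer: BQ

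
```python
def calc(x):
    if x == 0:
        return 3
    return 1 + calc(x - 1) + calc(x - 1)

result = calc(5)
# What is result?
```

calc(x) = 1 + 2·calc(x-1), calc(0)=3. Closed form: (3+1)·2^5 - 1 = 127.

Answer: 127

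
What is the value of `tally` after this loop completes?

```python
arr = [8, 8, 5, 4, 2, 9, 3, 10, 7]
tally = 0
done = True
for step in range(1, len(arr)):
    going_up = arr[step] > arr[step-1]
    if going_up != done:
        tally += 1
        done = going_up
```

Count direction changes in [8, 8, 5, 4, 2, 9, 3, 10, 7]
`tally` takes the values: 0 → 1 → 2 → 3 → 4 → 5

Answer: 5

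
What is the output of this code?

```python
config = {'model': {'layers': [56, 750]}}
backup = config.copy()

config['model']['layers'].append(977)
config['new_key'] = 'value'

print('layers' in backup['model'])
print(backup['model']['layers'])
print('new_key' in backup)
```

Key concept: shallow copy gotcha with nested dict.
Step by step:
`config = {'model': {'layers': [56, 750]}}` → config = {'model': {'layers': [56, 750]}}
`backup = config.copy()` → backup = {'model': {'layers': [56, 750]}}
`config['model']['layers'].append(977)` → config = {'model': {'layers': [56, 750, 977]}}; backup = {'model': {'layers': [56, 750, 977]}}
`config['new_key'] = 'value'` → config = {'model': {'layers': [56, 750, 977]}, 'new_key': 'value'}
`print('layers' in backup['model'])` → prints True
`print(backup['model']['layers'])` → prints [56, 750, 977]
`print('new_key' in backup)` → prints False

Answer:
True
[56, 750, 977]
False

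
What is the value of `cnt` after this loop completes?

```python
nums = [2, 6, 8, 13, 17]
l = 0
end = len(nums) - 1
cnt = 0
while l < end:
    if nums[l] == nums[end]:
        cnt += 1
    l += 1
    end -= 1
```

Count matching pairs from ends
`cnt` takes the values: 0

Answer: 0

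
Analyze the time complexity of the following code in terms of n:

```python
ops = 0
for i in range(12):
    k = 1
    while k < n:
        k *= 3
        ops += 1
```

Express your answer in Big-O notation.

Each loop level contributes: 1 × log n. Multiplying the contributions gives O(log n).

Answer: O(log n)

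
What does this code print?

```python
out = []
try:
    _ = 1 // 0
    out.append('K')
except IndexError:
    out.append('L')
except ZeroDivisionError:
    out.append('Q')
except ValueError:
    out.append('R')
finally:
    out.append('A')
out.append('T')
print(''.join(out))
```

Execution trace: 'Q' (except ZeroDivisionError) → 'A' (finally) → 'T' (after the try/except). Output: QAT

Answer: QAT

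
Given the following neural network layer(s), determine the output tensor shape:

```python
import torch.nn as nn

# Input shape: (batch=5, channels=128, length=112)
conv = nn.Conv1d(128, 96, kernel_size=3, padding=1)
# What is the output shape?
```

Input: (5, 128, 112) -> Output: (5, 96, 112)

Answer: (5, 96, 112)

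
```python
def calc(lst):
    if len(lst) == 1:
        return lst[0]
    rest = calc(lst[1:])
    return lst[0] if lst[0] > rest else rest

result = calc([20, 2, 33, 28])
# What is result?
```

Recursive max over [20, 2, 33, 28] = 33

Answer: 33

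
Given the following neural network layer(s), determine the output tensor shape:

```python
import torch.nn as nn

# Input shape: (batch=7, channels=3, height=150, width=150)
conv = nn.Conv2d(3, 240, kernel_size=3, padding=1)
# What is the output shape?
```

Input: (7, 3, 150, 150) -> Output: (7, 240, 150, 150)

Answer: (7, 240, 150, 150)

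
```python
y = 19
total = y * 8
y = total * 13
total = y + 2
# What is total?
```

Trace:
`y = 19` → y = 19
`total = y * 8` → total = 152
`y = total * 13` → y = 1976
`total = y + 2` → total = 1978
So total = 1978

Answer: 1978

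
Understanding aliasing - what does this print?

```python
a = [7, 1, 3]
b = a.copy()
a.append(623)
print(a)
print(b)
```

Key concept: list.copy() creates independent copy.
Step by step:
`a = [7, 1, 3]` → a = [7, 1, 3]
`b = a.copy()` → b = [7, 1, 3]
`a.append(623)` → a = [7, 1, 3, 623]
`print(a)` → prints [7, 1, 3, 623]
`print(b)` → prints [7, 1, 3]

Answer:
[7, 1, 3, 623]
[7, 1, 3]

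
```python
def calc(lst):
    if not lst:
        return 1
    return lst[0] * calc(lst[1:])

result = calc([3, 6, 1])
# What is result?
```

Product over [3, 6, 1] = 3 * 6 * 1 = 18

Answer: 18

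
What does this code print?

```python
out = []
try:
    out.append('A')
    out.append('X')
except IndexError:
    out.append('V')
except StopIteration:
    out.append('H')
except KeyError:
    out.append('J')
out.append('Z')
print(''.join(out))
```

Execution trace: 'A' (try body) → 'X' (try body, no exception) → 'Z' (after the try/except). Output: AXZ

Answer: AXZ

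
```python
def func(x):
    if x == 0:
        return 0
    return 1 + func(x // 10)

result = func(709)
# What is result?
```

Count of digits of 709: 3

Answer: 3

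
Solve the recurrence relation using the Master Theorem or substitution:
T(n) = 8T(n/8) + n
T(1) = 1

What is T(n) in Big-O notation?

By Master Theorem: a=8, b=8, f(n)=n. Since log_8(8) = 1 and f(n) = Θ(n^1), Case 2 applies. T(n) = O(n log n).

Answer: O(n log n)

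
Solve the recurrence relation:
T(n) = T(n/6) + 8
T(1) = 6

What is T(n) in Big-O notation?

Each step divides n by 6 and adds 8. After log_6(n) steps we reach T(1)=6. So T(n) = 8·log_6(n) + 6 = O(log n).

Answer: O(log n)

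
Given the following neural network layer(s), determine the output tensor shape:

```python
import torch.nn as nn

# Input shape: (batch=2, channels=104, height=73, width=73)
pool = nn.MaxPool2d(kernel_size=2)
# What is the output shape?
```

Input: (2, 104, 73, 73) -> Output: (2, 104, 36, 36)

Answer: (2, 104, 36, 36)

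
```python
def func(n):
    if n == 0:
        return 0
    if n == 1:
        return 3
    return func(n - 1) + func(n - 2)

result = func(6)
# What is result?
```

Build up from base cases: func(0)=0, func(1)=3, func(2)=3, func(3)=6, func(4)=9, func(5)=15, func(6)=24

Answer: 24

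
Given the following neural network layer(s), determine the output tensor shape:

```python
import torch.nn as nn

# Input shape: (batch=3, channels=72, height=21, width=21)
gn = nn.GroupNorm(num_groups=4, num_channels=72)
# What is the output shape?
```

Input: (3, 72, 21, 21) -> Output: (3, 72, 21, 21)

Answer: (3, 72, 21, 21)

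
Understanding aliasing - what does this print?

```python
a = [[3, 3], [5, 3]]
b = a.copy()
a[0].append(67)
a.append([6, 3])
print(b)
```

Key concept: shallow copy with nested lists.
Step by step:
`a = [[3, 3], [5, 3]]` → a = [[3, 3], [5, 3]]
`b = a.copy()` → b = [[3, 3], [5, 3]]
`a[0].append(67)` → a = [[3, 3, 67], [5, 3]]; b = [[3, 3, 67], [5, 3]]
`a.append([6, 3])` → a = [[3, 3, 67], [5, 3], [6, 3]]
`print(b)` → prints [[3, 3, 67], [5, 3]]

Answer: [[3, 3, 67], [5, 3]]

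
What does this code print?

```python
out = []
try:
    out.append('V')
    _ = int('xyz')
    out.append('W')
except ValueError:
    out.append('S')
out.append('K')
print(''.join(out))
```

Execution trace: 'V' (try body) → 'S' (except ValueError) → 'K' (after the try/except). Output: VSK

Answer: VSK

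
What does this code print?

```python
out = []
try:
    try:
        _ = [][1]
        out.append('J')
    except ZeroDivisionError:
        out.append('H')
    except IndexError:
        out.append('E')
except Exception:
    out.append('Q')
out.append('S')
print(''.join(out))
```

Execution trace: 'E' (inner except IndexError) → 'S' (after the try/except). Output: ES

Answer: ES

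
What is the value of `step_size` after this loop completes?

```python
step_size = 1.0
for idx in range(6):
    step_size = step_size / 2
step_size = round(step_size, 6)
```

Halving LR 6 times: 1 / 2^6
`step_size` takes the values: 1.0 → 0.5 → 0.25 → 0.125 → 0.0625 → 0.03125 → 0.015625

Answer: 0.015625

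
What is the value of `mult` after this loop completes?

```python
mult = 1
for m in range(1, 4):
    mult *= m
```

3! = 6
`mult` takes the values: 1 → 2 → 6

Answer: 6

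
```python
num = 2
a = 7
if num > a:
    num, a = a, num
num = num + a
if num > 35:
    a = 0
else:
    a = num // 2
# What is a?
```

Trace:
`num = 2` → num = 2
`a = 7` → a = 7
`if num > a: ...` → num > a is False → no variable changes
`num = num + a` → num = 9
`if num > 35: ...` → num > 35 is False, take else branch → a = 4
So a = 4

Answer: 4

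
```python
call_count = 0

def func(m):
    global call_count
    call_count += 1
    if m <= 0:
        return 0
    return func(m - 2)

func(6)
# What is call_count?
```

Linear recursion stepping by 2: 4 calls from m=6 down to ≤0.

Answer: 4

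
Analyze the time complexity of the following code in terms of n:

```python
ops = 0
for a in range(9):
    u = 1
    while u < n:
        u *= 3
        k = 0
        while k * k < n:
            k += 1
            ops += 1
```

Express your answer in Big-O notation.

Each loop level contributes: 1 × log n × √n. Multiplying the contributions gives O(√n log n).

Answer: O(√n log n)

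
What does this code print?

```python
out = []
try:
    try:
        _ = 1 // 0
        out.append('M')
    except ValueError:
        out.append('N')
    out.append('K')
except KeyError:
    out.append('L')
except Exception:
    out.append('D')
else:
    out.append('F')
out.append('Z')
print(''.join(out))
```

Execution trace: 'D' (except Exception) → 'Z' (after the try/except). Output: DZ

Answer: DZ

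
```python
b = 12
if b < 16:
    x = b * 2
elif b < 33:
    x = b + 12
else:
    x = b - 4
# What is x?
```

Trace:
`b = 12` → b = 12
`if b < 16: ...` → b < 16 is True → x = 24
So x = 24

Answer: 24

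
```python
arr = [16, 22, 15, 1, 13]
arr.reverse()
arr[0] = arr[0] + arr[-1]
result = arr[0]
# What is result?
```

Trace:
`arr = [16, 22, 15, 1, 13]` → arr = [16, 22, 15, 1, 13]
`arr.reverse()` → arr = [13, 1, 15, 22, 16]
`arr[0] = arr[0] + arr[-1]` → arr = [29, 1, 15, 22, 16]
`result = arr[0]` → result = 29
So result = 29

Answer: 29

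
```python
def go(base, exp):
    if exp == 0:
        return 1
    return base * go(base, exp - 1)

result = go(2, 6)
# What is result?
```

go(2, 6) = 2 * 2 * 2 * 2 * 2 * 2 = 64

Answer: 64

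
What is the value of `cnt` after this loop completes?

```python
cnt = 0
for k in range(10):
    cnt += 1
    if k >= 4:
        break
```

Loop breaks when k reaches 4, cnt is 5
`cnt` takes the values: 0 → 1 → 2 → 3 → 4 → 5

Answer: 5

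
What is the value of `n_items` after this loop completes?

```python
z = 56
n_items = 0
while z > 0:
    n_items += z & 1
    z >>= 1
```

Count set bits in 56 (binary: 0b111000)
`n_items` takes the values: 0 → 1 → 2 → 3

Answer: 3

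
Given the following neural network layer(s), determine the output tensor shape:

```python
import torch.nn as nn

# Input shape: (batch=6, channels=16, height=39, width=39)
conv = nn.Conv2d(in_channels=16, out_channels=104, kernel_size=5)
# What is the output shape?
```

Input: (6, 16, 39, 39) -> Output: (6, 104, 35, 35)

Answer: (6, 104, 35, 35)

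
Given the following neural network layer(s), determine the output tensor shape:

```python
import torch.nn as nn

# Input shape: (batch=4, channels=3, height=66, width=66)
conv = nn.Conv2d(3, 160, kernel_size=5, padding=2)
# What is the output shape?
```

Input: (4, 3, 66, 66) -> Output: (4, 160, 66, 66)

Answer: (4, 160, 66, 66)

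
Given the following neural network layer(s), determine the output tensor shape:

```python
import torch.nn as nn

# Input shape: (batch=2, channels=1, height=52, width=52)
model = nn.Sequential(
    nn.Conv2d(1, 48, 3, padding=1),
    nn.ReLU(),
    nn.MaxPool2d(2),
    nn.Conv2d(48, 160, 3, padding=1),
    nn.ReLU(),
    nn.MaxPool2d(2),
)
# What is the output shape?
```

Input: (2, 1, 52, 52) -> after first Conv2d: (2, 48, 52, 52) -> after first MaxPool2d: (2, 48, 26, 26) -> after second Conv2d: (2, 160, 26, 26) -> Output: (2, 160, 13, 13)

Answer: (2, 160, 13, 13)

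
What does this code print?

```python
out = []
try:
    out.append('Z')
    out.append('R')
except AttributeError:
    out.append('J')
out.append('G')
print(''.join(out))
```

Execution trace: 'Z' (try body) → 'R' (try body, no exception) → 'G' (after the try/except). Output: ZRG

Answer: ZRG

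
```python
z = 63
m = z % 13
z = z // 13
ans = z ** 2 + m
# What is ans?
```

Trace:
`z = 63` → z = 63
`m = z % 13` → m = 11
`z = z // 13` → z = 4
`ans = z ** 2 + m` → ans = 27
So ans = 27

Answer: 27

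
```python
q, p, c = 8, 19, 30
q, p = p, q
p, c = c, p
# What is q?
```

Trace:
`q, p, c = 8, 19, 30` → q = 8; p = 19; c = 30
`q, p = p, q` → q = 19; p = 8
`p, c = c, p` → p = 30; c = 8
So q = 19

Answer: 19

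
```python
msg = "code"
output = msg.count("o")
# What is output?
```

Trace:
`msg = "code"` → msg = 'code'
`output = msg.count("o")` → output = 1
So output = 1

Answer: 1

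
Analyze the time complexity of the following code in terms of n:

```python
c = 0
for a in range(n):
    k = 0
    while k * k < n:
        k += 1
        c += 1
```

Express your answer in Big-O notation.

Each loop level contributes: n × √n. Multiplying the contributions gives O(n√n).

Answer: O(n√n)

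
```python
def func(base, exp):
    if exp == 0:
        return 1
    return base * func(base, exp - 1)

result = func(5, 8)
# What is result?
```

func(5, 8) = 5 * 5 * 5 * 5 * 5 * 5 * 5 * 5 = 390625

Answer: 390625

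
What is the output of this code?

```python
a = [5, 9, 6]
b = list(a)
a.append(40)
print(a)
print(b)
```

Key concept: list() constructor creates copy.
Step by step:
`a = [5, 9, 6]` → a = [5, 9, 6]
`b = list(a)` → b = [5, 9, 6]
`a.append(40)` → a = [5, 9, 6, 40]
`print(a)` → prints [5, 9, 6, 40]
`print(b)` → prints [5, 9, 6]

Answer:
[5, 9, 6, 40]
[5, 9, 6]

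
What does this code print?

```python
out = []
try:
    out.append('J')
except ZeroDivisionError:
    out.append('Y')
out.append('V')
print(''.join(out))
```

Execution trace: 'J' (try body, no exception) → 'V' (after the try/except). Output: JV

Answer: JV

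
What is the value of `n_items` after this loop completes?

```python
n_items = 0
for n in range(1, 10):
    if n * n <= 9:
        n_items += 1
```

Count numbers where n² ≤ 9
`n_items` takes the values: 0 → 1 → 2 → 3

Answer: 3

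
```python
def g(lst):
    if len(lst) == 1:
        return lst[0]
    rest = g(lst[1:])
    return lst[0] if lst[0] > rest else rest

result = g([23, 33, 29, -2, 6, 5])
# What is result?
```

Recursive max over [23, 33, 29, -2, 6, 5] = 33

Answer: 33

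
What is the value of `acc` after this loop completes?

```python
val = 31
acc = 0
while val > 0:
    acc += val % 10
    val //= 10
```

Sum digits of 31
`acc` takes the values: 0 → 1 → 4

Answer: 4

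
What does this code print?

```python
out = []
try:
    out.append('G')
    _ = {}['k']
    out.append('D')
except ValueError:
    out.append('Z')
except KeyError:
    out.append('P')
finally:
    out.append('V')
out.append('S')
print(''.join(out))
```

Execution trace: 'G' (try body) → 'P' (except KeyError) → 'V' (finally) → 'S' (after the try/except). Output: GPVS

Answer: GPVS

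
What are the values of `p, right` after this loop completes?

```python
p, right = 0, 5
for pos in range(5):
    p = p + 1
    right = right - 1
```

p goes 0→5, right goes 5→0
`p, right` takes the values: (0, 5) → (1, 5) → (1, 4) → (2, 4) → (2, 3) → (3, 3) → (3, 2) → (4, 2) → (4, 1) → (5, 1) → (5, 0)

Answer: 5, 0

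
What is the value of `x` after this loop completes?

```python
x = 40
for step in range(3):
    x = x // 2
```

Halve 3 times: 40 // 2^3 = 5
`x` takes the values: 40 → 20 → 10 → 5

Answer: 5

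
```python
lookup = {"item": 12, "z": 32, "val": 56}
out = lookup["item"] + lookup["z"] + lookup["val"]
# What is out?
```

Trace:
`lookup = {"item": 12, "z": 32, "val": 56}` → lookup = {'item': 12, 'z': 32, 'val': 56}
`out = lookup["item"] + lookup["z"] + lookup["val"]` → out = 100
So out = 100

Answer: 100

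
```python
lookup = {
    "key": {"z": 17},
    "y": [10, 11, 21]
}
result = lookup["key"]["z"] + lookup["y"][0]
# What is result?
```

Trace:
`lookup = { ...` → lookup = {'key': {'z': 17}, 'y': [10, 11, 21]}
`result = lookup["key"]["z"] + lookup["y"][0]` → result = 27
So result = 27

Answer: 27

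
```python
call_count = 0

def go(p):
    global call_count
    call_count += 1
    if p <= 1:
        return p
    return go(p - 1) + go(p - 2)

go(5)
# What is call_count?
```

Calls(p) = 1 + Calls(p-1) + Calls(p-2); Calls(0)=Calls(1)=1. For p=5 this gives 15.

Answer: 15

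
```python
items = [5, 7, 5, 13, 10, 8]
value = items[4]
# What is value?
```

Trace:
`items = [5, 7, 5, 13, 10, 8]` → items = [5, 7, 5, 13, 10, 8]
`value = items[4]` → value = 10
So value = 10

Answer: 10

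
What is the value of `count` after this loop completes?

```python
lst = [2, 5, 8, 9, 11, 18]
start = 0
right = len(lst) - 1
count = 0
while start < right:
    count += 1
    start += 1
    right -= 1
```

Iterations until pointers meet (list length 6)
`count` takes the values: 0 → 1 → 2 → 3

Answer: 3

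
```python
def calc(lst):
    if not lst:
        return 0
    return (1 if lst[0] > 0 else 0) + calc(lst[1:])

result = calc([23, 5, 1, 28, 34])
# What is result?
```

Count of positive elements in [23, 5, 1, 28, 34] = 5

Answer: 5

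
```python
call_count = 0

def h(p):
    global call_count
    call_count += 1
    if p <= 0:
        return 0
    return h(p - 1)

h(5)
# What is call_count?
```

Linear recursion stepping by 1: 6 calls from p=5 down to ≤0.

Answer: 6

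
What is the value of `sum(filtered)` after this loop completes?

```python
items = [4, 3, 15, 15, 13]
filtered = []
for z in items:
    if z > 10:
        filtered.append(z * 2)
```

Sum of doubled values > 10
`filtered` takes the values: [] → [30] → [30, 30] → [30, 30, 26]
So `sum(filtered)` = 86

Answer: 86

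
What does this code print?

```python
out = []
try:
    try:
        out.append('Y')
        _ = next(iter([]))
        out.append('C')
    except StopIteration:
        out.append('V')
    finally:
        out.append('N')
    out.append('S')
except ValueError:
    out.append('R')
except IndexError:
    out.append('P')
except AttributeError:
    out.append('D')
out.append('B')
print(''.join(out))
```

Execution trace: 'Y' (inner try body) → 'V' (inner except StopIteration) → 'N' (inner finally) → 'S' (try body, no exception) → 'B' (after the try/except). Output: YVNSB

Answer: YVNSB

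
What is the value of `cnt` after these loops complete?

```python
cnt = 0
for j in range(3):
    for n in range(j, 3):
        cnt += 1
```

Upper triangle: 3 + 2 + ... + 1
`cnt` takes the values: 0 → 1 → 2 → 3 → 4 → 5 → 6

Answer: 6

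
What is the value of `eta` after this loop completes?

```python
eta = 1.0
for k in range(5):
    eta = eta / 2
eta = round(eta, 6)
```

Halving LR 5 times: 1 / 2^5
`eta` takes the values: 1.0 → 0.5 → 0.25 → 0.125 → 0.0625 → 0.03125

Answer: 0.03125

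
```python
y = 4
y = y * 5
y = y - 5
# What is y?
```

Trace:
`y = 4` → y = 4
`y = y * 5` → y = 20
`y = y - 5` → y = 15
So y = 15

Answer: 15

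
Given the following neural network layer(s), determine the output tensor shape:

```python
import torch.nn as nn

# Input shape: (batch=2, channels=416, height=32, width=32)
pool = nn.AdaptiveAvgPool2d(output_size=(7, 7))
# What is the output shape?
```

Input: (2, 416, 32, 32) -> Output: (2, 416, 7, 7)

Answer: (2, 416, 7, 7)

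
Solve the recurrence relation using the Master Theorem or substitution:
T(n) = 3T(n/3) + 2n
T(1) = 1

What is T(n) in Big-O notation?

By Master Theorem: a=3, b=3, f(n)=2n. Since log_3(3) = 1 and f(n) = Θ(n^1), Case 2 applies. T(n) = O(n log n).

Answer: O(n log n)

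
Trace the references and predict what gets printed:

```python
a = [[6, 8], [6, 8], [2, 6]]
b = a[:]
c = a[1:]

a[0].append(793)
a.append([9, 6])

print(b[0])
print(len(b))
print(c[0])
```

Key concept: slice with nested mutation.
Step by step:
`a = [[6, 8], [6, 8], [2, 6]]` → a = [[6, 8], [6, 8], [2, 6]]
`b = a[:]` → b = [[6, 8], [6, 8], [2, 6]]
`c = a[1:]` → c = [[6, 8], [2, 6]]
`a[0].append(793)` → a = [[6, 8, 793], [6, 8], [2, 6]]; b = [[6, 8, 793], [6, 8], [2, 6]]
`a.append([9, 6])` → a = [[6, 8, 793], [6, 8], [2, 6], [9, 6]]
`print(b[0])` → prints [6, 8, 793]
`print(len(b))` → prints 3
`print(c[0])` → prints [6, 8]

Answer:
[6, 8, 793]
3
[6, 8]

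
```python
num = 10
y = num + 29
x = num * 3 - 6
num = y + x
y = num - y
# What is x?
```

Trace:
`num = 10` → num = 10
`y = num + 29` → y = 39
`x = num * 3 - 6` → x = 24
`num = y + x` → num = 63
`y = num - y` → y = 24
So x = 24

Answer: 24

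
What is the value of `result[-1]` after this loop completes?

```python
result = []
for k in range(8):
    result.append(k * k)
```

Last element of squares 0 to 7
`result` takes the values: [] → [0] → [0, 1] → [0, 1, 4] → [0, 1, 4, 9] → [0, 1, 4, 9, 16] → [0, 1, 4, 9, 16, 25] → [0, 1, 4, 9, 16, 25, 36] → [0, 1, 4, 9, 16, 25, 36, 49]
So `result[-1]` = 49

Answer: 49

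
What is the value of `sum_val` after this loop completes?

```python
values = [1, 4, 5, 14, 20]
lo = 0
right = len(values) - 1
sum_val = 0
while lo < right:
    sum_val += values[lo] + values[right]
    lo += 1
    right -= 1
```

Sum of pairs from ends
`sum_val` takes the values: 0 → 21 → 39

Answer: 39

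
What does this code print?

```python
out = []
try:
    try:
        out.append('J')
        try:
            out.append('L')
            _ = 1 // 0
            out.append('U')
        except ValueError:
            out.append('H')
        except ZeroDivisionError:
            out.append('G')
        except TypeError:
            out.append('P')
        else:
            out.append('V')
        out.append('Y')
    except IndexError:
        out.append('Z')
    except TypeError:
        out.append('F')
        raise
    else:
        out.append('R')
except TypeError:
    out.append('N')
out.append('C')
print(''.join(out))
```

Execution trace: 'J' (try body) → 'L' (inner try body) → 'G' (inner except ZeroDivisionError) → 'Y' (try body, no exception) → 'R' (else) → 'C' (after the try/except). Output: JLGYRC

Answer: JLGYRC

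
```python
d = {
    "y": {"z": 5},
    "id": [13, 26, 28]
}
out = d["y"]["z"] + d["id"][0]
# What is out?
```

Trace:
`d = { ...` → d = {'y': {'z': 5}, 'id': [13, 26, 28]}
`out = d["y"]["z"] + d["id"][0]` → out = 18
So out = 18

Answer: 18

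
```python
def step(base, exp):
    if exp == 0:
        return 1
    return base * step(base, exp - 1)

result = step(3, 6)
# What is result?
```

step(3, 6) = 3 * 3 * 3 * 3 * 3 * 3 = 729

Answer: 729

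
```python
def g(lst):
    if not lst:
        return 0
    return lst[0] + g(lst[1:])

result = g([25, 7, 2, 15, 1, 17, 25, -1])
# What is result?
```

25 + 7 + 2 + 15 + 1 + 17 + 25 + (-1) + 0 = 91

Answer: 91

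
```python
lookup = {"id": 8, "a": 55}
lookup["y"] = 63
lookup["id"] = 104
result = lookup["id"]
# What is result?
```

Trace:
`lookup = {"id": 8, "a": 55}` → lookup = {'id': 8, 'a': 55}
`lookup["y"] = 63` → lookup = {'id': 8, 'a': 55, 'y': 63}
`lookup["id"] = 104` → lookup = {'id': 104, 'a': 55, 'y': 63}
`result = lookup["id"]` → result = 104
So result = 104

Answer: 104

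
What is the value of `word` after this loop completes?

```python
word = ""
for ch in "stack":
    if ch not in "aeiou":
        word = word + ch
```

Remove vowels from 'stack'
`word` takes the values: "" → "s" → "st" → "stc" → "stck"

Answer: "stck"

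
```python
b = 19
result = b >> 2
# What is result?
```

Trace:
`b = 19` → b = 19
`result = b >> 2` → result = 4
So result = 4

Answer: 4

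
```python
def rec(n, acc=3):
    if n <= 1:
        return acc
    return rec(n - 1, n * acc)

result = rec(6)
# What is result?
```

Accumulator trace (n, acc): (6, 3) -> (5, 18) -> (4, 90) -> (3, 360) -> (2, 1080) -> (1, 2160) -> return 2160

Answer: 2160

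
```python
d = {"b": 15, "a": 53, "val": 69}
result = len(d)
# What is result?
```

Trace:
`d = {"b": 15, "a": 53, "val": 69}` → d = {'b': 15, 'a': 53, 'val': 69}
`result = len(d)` → result = 3
So result = 3

Answer: 3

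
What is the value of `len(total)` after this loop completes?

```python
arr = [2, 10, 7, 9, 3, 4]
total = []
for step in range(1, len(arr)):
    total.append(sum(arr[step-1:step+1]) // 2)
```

Number of 2-element averages
`total` takes the values: [] → [6] → [6, 8] → [6, 8, 8] → [6, 8, 8, 6] → [6, 8, 8, 6, 3]
So `len(total)` = 5

Answer: 5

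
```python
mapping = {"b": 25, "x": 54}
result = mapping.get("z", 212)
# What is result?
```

Trace:
`mapping = {"b": 25, "x": 54}` → mapping = {'b': 25, 'x': 54}
`result = mapping.get("z", 212)` → result = 212
So result = 212

Answer: 212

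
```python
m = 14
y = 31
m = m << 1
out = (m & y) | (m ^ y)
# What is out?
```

Trace:
`m = 14` → m = 14
`y = 31` → y = 31
`m = m << 1` → m = 28
`out = (m & y) | (m ^ y)` → out = 31
So out = 31

Answer: 31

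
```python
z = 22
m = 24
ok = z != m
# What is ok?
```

Trace:
`z = 22` → z = 22
`m = 24` → m = 24
`ok = z != m` → ok = True
So ok = True

Answer: True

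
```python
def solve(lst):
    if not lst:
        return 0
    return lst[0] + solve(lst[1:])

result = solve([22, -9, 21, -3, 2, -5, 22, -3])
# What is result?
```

22 + (-9) + 21 + (-3) + 2 + (-5) + 22 + (-3) + 0 = 47

Answer: 47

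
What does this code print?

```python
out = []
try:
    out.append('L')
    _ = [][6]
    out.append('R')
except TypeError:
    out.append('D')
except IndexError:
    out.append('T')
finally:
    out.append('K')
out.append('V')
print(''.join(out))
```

Execution trace: 'L' (try body) → 'T' (except IndexError) → 'K' (finally) → 'V' (after the try/except). Output: LTKV

Answer: LTKV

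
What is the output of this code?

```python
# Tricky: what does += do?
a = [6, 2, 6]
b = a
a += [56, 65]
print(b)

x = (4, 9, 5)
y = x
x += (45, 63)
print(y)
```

Key concept: += behavior differs for mutable vs immutable.
Step by step:
`a = [6, 2, 6]` → a = [6, 2, 6]
`b = a` → b = [6, 2, 6] (same object as a)
`a += [56, 65]` → a = [6, 2, 6, 56, 65] (same object as b); b = [6, 2, 6, 56, 65] (same object as a)
`print(b)` → prints [6, 2, 6, 56, 65]
`x = (4, 9, 5)` → x = (4, 9, 5)
`y = x` → y = (4, 9, 5)
`x += (45, 63)` → x = (4, 9, 5, 45, 63)
`print(y)` → prints (4, 9, 5)

Answer:
[6, 2, 6, 56, 65]
(4, 9, 5)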